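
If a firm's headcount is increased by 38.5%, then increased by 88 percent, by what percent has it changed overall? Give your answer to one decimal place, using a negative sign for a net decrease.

160.4%

The combined multiplier is 1.385 × 1.88 = 2.6038.
That corresponds to an increase of 160.4%.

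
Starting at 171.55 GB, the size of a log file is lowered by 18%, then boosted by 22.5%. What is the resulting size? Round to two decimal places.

172.32 GB

Each change multiplies by a factor: 0.82 × 1.225 = 1.0045.
171.55 × 1.0045 = 172.321975 ≈ 172.32.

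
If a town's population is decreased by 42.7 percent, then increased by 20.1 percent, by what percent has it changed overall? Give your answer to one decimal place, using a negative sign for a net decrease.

-31.2%

The combined multiplier is 0.573 × 1.201 = 0.688173.
That corresponds to a decrease of 31.2%.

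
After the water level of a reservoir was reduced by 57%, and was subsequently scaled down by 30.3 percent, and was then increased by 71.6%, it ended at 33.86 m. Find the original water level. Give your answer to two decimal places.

Undoing the 71.6% increase: 33.86 ÷ 1.716 ≈ 19.731935.
Undoing the 30.3% decrease: 19.731935 ÷ 0.697 ≈ 28.309806.
Undoing the 57% decrease: 28.309806 ÷ 0.43 ≈ 65.84 m.

65.84 m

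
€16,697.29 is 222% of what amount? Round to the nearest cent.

€7,521.30

€16,697.29 ÷ 2.22 ≈ €7,521.30.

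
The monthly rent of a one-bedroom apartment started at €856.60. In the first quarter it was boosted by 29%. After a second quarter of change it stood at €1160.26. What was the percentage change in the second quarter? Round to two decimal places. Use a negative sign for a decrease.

After the first quarter: €856.60 × 1.29 = €1105.014.
Second-quarter multiplier: €1160.26 ÷ €1105.014 ≈ 1.049996.
That is a change of 5.00%.

5.00%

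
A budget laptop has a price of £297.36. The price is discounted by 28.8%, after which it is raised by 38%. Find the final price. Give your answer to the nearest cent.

£292.17

Apply the 28.8% decrease: £297.36 × 0.712 = £211.72032.
Apply the 38% increase: £211.72032 × 1.38 = £292.1740416 ≈ £292.17.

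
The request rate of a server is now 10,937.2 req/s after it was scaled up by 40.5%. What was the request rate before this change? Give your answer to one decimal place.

7,784.5 req/s

The overall multiplier applied was 1.405.
So the original request rate was 10,937.2 ÷ 1.405 ≈ 7,784.5 req/s.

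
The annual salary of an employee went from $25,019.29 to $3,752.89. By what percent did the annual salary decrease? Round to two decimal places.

Change: $3,752.89 − $25,019.29 = -$21,266.40.
Relative to the original: -$21,266.40 ÷ $25,019.29 ≈ -85.00%.
So the annual salary decreased by 85.00%.

85.00%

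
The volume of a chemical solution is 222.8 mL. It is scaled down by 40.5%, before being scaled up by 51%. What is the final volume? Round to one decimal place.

200.2 mL

Each change multiplies by a factor: 0.595 × 1.51 = 0.89845.
222.8 × 0.89845 = 200.17466 ≈ 200.2.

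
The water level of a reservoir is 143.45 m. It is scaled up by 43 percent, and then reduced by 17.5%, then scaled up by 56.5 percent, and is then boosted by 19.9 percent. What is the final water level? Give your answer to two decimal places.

317.56 m

Each change multiplies by a factor: 1.43 × 0.825 × 1.565 × 1.199 = 2.21372419125.
143.45 × 2.21372419125 = 317.5587352348125 ≈ 317.56.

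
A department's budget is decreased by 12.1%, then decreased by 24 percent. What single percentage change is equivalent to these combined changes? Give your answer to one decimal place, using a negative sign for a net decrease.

-33.2%

The combined multiplier is 0.879 × 0.76 = 0.66804.
That corresponds to a decrease of 33.2%.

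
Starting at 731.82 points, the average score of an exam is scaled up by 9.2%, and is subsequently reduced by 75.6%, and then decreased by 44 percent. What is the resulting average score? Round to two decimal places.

109.20 points

After the 9.2% increase: 731.82 × 1.092 = 799.14744.
75.6% decrease: 799.14744 × 0.244 = 194.99197536.
After the 44% decrease: 194.99197536 × 0.56 = 109.1955062016 ≈ 109.20.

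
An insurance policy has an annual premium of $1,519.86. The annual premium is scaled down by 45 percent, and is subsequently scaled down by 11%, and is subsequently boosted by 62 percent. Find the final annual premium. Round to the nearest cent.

Each change multiplies by a factor: 0.55 × 0.89 × 1.62 = 0.79299.
$1,519.86 × 0.79299 = $1205.2337814 ≈ $1,205.23.

$1,205.23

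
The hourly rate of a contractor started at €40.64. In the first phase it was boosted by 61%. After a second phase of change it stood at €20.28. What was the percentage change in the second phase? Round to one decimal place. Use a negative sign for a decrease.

After the first phase: €40.64 × 1.61 = €65.4304.
Second-phase multiplier: €20.28 ÷ €65.4304 ≈ 0.30995.
That is a change of -69.0%.

-69.0%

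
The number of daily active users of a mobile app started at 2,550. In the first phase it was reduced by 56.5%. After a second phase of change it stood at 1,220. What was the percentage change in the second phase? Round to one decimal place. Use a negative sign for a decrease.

10.0%

After the first phase: 2,550 × 0.435 = 1109.25.
Second-phase multiplier: 1,220 ÷ 1109.25 ≈ 1.09984.
That is a change of 10.0%.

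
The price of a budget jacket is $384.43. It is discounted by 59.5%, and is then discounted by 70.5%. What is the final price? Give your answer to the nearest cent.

Each change multiplies by a factor: 0.405 × 0.295 = 0.119475.
$384.43 × 0.119475 = $45.92977425 ≈ $45.93.

$45.93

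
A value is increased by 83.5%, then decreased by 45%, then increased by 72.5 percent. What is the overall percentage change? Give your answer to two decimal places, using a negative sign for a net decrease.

74.10%

The combined multiplier is 1.835 × 0.55 × 1.725 = 1.74095625.
That corresponds to an increase of 74.10%.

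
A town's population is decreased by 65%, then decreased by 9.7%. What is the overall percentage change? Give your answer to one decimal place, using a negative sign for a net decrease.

-68.4%

The combined multiplier is 0.35 × 0.903 = 0.31605.
That corresponds to a decrease of 68.4%.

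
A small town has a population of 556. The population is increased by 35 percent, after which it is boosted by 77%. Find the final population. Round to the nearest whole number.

Each change multiplies by a factor: 1.35 × 1.77 = 2.3895.
556 × 2.3895 = 1328.562 ≈ 1329.

1329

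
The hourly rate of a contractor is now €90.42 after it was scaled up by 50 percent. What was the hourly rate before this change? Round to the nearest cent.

€60.28

The overall multiplier applied was 1.5.
So the original hourly rate was €90.42 ÷ 1.5 = €60.28.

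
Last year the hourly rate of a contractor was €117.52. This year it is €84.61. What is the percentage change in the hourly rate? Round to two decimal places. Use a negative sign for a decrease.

-28.00%

Change: €84.61 − €117.52 = -€32.91.
Relative to the original: -€32.91 ÷ €117.52 ≈ -28.00%.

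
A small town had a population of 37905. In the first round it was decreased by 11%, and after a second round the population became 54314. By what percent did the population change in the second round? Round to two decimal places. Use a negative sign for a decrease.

After the first round: 37905 × 0.89 = 33735.45.
Second-round multiplier: 54314 ÷ 33735.45 ≈ 1.609998.
That is a change of 61.00%.

61.00%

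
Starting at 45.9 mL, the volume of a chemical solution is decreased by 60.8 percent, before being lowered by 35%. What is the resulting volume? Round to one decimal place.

11.7 mL

Each change multiplies by a factor: 0.392 × 0.65 = 0.2548.
45.9 × 0.2548 = 11.69532 ≈ 11.7.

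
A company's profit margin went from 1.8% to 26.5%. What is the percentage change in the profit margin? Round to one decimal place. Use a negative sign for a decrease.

The change is 26.5 − 1.8 = 24.7 percentage points.
Relative to the original 1.8%, that is 24.7 ÷ 1.8 ≈ 1372.2%.

1372.2%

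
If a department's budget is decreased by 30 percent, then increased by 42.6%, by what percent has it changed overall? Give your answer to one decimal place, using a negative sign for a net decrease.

The combined multiplier is 0.7 × 1.426 = 0.9982.
That corresponds to a decrease of 0.2%.

-0.2%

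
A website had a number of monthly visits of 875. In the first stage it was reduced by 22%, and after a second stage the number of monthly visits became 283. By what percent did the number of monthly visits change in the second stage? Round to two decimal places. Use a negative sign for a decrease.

After the first stage: 875 × 0.78 = 682.5.
Second-stage multiplier: 283 ÷ 682.5 ≈ 0.414652.
That is a change of -58.53%.

-58.53%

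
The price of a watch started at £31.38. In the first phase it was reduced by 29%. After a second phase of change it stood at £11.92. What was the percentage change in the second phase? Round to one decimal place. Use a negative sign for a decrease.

After the first phase: £31.38 × 0.71 = £22.2798.
Second-phase multiplier: £11.92 ÷ £22.2798 ≈ 0.53501.
That is a change of -46.5%.

-46.5%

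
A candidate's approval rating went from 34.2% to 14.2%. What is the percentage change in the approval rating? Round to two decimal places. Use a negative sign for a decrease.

The change is 14.2 − 34.2 = -20.0 percentage points.
Relative to the original 34.2%, that is -20.0 ÷ 34.2 ≈ -58.48%.

-58.48%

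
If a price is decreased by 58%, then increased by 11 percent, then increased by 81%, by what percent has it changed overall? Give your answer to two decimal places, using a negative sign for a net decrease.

A 58% decrease multiplies by 0.42.
Then an 11% increase: 0.42 × 1.11 = 0.4662.
Then an 81% increase: 0.4662 × 1.81 = 0.843822.
Overall factor 0.843822, i.e. -15.62%.

-15.62%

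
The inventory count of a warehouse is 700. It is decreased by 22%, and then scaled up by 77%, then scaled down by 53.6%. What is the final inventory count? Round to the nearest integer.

22% decrease: 700 × 0.78 = 546.
Apply the 77% increase: 546 × 1.77 = 966.42.
Apply the 53.6% decrease: 966.42 × 0.464 = 448.41888 ≈ 448.

448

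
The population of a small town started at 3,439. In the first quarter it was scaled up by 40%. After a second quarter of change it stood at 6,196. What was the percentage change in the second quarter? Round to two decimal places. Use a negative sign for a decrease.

28.69%

After the first quarter: 3,439 × 1.4 = 4814.6.
Second-quarter multiplier: 6,196 ÷ 4814.6 ≈ 1.286919.
That is a change of 28.69%.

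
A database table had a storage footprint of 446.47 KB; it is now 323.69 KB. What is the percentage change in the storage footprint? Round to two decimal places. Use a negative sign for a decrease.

-27.50%

Change: 323.69 − 446.47 = -122.78.
Relative to the original: -122.78 ÷ 446.47 ≈ -27.50%.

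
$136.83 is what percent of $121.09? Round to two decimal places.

113.00%

$136.83 ÷ $121.09 ≈ 113.00%.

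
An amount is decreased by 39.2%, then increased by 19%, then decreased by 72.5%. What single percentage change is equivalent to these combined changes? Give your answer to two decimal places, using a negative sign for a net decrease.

-80.10%

The combined multiplier is 0.608 × 1.19 × 0.275 = 0.198968.
That corresponds to a decrease of 80.10%.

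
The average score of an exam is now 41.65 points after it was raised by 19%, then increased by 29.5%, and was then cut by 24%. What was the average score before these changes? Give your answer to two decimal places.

35.56 points

The overall multiplier applied was 1.19 × 1.295 × 0.76 = 1.171198.
So the original average score was 41.65 ÷ 1.171198 ≈ 35.56 points.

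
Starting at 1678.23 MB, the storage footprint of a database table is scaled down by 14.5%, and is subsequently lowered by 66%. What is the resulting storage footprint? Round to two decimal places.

487.86 MB

Each change multiplies by a factor: 0.855 × 0.34 = 0.2907.
1678.23 × 0.2907 = 487.861461 ≈ 487.86.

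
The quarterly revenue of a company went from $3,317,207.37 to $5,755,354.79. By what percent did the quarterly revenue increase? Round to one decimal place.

73.5%

Change: $5,755,354.79 − $3,317,207.37 = $2,438,147.42.
Relative to the original: $2,438,147.42 ÷ $3,317,207.37 ≈ 73.5%.
So the quarterly revenue increased by 73.5%.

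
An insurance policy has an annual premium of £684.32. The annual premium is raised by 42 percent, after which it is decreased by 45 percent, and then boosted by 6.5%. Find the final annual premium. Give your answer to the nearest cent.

£569.19

After the 42% increase: £684.32 × 1.42 = £971.7344.
45% decrease: £971.7344 × 0.55 = £534.45392.
Apply the 6.5% increase: £534.45392 × 1.065 = £569.1934248 ≈ £569.19.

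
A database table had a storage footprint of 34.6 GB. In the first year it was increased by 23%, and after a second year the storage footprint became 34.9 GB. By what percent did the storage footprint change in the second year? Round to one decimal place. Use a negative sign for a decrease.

-18.0%

After the first year: 34.6 × 1.23 = 42.558.
Second-year multiplier: 34.9 ÷ 42.558 ≈ 0.82006.
That is a change of -18.0%.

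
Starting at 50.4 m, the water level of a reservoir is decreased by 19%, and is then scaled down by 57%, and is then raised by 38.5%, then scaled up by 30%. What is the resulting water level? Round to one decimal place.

Each change multiplies by a factor: 0.81 × 0.43 × 1.385 × 1.3 = 0.62711415.
50.4 × 0.62711415 = 31.60655316 ≈ 31.6.

31.6 m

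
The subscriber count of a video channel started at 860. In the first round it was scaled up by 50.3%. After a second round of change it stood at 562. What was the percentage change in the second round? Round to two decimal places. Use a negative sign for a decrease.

-56.52%

After the first round: 860 × 1.503 = 1292.58.
Second-round multiplier: 562 ÷ 1292.58 ≈ 0.434789.
That is a change of -56.52%.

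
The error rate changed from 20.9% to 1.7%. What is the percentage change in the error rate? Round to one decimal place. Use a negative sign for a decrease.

The change is 1.7 − 20.9 = -19.2 percentage points.
Relative to the original 20.9%, that is -19.2 ÷ 20.9 ≈ -91.9%.

-91.9%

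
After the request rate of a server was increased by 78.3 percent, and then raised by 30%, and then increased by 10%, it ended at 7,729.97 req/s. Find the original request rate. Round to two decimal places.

3,031.73 req/s

The overall multiplier applied was 1.783 × 1.3 × 1.1 = 2.54969.
So the original request rate was 7,729.97 ÷ 2.54969 ≈ 3,031.73 req/s.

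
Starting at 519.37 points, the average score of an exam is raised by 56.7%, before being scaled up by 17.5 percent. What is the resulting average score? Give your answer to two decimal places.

956.28 points

Apply the 56.7% increase: 519.37 × 1.567 = 813.85279.
After the 17.5% increase: 813.85279 × 1.175 = 956.27702825 ≈ 956.28.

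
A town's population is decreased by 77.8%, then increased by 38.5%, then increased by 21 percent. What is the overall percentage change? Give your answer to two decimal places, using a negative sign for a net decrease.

The combined multiplier is 0.222 × 1.385 × 1.21 = 0.3720387.
That corresponds to a decrease of 62.80%.

-62.80%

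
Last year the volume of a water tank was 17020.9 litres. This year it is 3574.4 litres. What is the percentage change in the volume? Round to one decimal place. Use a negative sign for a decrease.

Change: 3574.4 − 17020.9 = -13446.5.
Relative to the original: -13446.5 ÷ 17020.9 ≈ -79.0%.

-79.0%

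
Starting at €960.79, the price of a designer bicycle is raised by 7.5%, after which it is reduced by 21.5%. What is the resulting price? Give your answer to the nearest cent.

€810.79

Each change multiplies by a factor: 1.075 × 0.785 = 0.843875.
€960.79 × 0.843875 = €810.78666125 ≈ €810.79.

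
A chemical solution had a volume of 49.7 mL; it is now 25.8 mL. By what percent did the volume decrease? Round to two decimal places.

Change: 25.8 − 49.7 = -23.9.
Relative to the original: -23.9 ÷ 49.7 ≈ -48.09%.
So the volume decreased by 48.09%.

48.09%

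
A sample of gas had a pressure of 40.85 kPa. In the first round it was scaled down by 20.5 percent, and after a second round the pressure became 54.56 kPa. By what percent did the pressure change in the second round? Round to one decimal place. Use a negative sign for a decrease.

After the first round: 40.85 × 0.795 = 32.47575.
Second-round multiplier: 54.56 ÷ 32.47575 ≈ 1.68002.
That is a change of 68.0%.

68.0%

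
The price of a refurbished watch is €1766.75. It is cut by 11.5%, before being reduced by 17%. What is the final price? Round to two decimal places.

11.5% decrease: €1766.75 × 0.885 = €1563.57375.
17% decrease: €1563.57375 × 0.83 = €1297.7662125 ≈ €1297.77.

€1297.77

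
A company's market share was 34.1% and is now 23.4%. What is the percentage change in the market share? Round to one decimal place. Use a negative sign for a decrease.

The change is 23.4 − 34.1 = -10.7 percentage points.
Relative to the original 34.1%, that is -10.7 ÷ 34.1 ≈ -31.4%.

-31.4%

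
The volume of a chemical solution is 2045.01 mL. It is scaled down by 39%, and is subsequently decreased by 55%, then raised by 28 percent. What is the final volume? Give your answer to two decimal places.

718.53 mL

Each change multiplies by a factor: 0.61 × 0.45 × 1.28 = 0.35136.
2045.01 × 0.35136 = 718.5347136 ≈ 718.53.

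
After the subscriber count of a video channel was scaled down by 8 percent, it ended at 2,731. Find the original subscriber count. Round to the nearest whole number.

2,968

The overall multiplier applied was 0.92.
So the original subscriber count was 2,731 ÷ 0.92 ≈ 2,968.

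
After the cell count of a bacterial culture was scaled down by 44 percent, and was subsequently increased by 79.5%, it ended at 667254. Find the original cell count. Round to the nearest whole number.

The overall multiplier applied was 0.56 × 1.795 = 1.0052.
So the original cell count was 667254 ÷ 1.0052 ≈ 663802.

663802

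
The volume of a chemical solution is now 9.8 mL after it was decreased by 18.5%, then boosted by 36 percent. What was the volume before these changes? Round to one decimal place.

8.8 mL

The overall multiplier applied was 0.815 × 1.36 = 1.1084.
So the original volume was 9.8 ÷ 1.1084 ≈ 8.8 mL.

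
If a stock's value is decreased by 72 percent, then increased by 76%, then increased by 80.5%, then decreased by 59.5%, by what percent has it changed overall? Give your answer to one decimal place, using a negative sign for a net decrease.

The combined multiplier is 0.28 × 1.76 × 1.805 × 0.405 = 0.36024912.
That corresponds to a decrease of 64.0%.

-64.0%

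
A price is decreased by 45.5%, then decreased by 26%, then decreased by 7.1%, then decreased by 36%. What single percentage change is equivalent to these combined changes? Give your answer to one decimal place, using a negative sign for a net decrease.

-76.0%

A 45.5% decrease multiplies by 0.545.
Then a 26% decrease: 0.545 × 0.74 = 0.4033.
Then a 7.1% decrease: 0.4033 × 0.929 = 0.3746657.
Then a 36% decrease: 0.3746657 × 0.64 = 0.239786048.
Overall factor 0.239786048, i.e. -76.0%.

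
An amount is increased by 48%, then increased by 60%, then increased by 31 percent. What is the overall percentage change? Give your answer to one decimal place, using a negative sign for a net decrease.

The combined multiplier is 1.48 × 1.6 × 1.31 = 3.10208.
That corresponds to an increase of 210.2%.

210.2%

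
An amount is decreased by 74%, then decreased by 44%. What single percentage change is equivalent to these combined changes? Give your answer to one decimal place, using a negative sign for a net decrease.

A 74% decrease multiplies by 0.26.
Then a 44% decrease: 0.26 × 0.56 = 0.1456.
Overall factor 0.1456, i.e. -85.4%.

-85.4%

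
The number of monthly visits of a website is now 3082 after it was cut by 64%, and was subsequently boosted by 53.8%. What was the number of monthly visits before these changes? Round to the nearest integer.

5566

Undoing the 53.8% increase: 3082 ÷ 1.538 ≈ 2003.90117.
Undoing the 64% decrease: 2003.90117 ÷ 0.36 ≈ 5566.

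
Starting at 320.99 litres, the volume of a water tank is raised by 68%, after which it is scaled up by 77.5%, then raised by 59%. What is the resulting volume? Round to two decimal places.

After the 68% increase: 320.99 × 1.68 = 539.2632.
77.5% increase: 539.2632 × 1.775 = 957.19218.
59% increase: 957.19218 × 1.59 = 1521.9355662 ≈ 1521.94.

1521.94 litres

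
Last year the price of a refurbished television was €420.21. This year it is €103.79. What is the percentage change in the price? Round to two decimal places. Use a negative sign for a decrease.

Change: €103.79 − €420.21 = -€316.42.
Relative to the original: -€316.42 ÷ €420.21 ≈ -75.30%.

-75.30%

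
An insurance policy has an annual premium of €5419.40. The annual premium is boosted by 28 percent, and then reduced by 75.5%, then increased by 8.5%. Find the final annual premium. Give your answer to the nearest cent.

Each change multiplies by a factor: 1.28 × 0.245 × 1.085 = 0.340256.
€5419.40 × 0.340256 = €1843.9833664 ≈ €1843.98.

€1843.98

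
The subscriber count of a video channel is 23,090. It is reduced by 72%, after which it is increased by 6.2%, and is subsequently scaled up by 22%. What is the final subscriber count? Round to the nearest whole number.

After the 72% decrease: 23,090 × 0.28 = 6465.2.
6.2% increase: 6465.2 × 1.062 = 6866.0424.
22% increase: 6866.0424 × 1.22 = 8376.571728 ≈ 8,377.

8,377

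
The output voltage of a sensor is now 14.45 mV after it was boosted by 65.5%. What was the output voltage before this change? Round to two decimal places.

The overall multiplier applied was 1.655.
So the original output voltage was 14.45 ÷ 1.655 ≈ 8.73 mV.

8.73 mV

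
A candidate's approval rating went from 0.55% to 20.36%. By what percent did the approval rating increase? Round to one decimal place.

3601.8%

The change is 20.36 − 0.55 = 19.81 percentage points.
Relative to the original 0.55%, that is 19.81 ÷ 0.55 ≈ 3601.8%.
So the approval rating rose by 3601.8%.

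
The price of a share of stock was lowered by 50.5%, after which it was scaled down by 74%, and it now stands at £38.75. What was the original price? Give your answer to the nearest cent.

The overall multiplier applied was 0.495 × 0.26 = 0.1287.
So the original price was £38.75 ÷ 0.1287 ≈ £301.09.

£301.09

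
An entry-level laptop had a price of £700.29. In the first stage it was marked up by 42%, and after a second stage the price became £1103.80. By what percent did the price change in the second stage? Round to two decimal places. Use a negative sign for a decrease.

After the first stage: £700.29 × 1.42 = £994.4118.
Second-stage multiplier: £1103.80 ÷ £994.4118 ≈ 1.110003.
That is a change of 11.00%.

11.00%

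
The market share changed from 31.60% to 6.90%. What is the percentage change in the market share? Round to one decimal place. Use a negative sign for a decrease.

-78.2%

The change is 6.90 − 31.60 = -24.70 percentage points.
Relative to the original 31.60%, that is -24.70 ÷ 31.60 ≈ -78.2%.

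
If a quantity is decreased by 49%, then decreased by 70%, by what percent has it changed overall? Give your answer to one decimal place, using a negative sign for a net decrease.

-84.7%

The combined multiplier is 0.51 × 0.3 = 0.153.
That corresponds to a decrease of 84.7%.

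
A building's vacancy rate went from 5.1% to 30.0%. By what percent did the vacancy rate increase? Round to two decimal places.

The change is 30.0 − 5.1 = 24.9 percentage points.
Relative to the original 5.1%, that is 24.9 ÷ 5.1 ≈ 488.24%.
So the vacancy rate rose by 488.24%.

488.24%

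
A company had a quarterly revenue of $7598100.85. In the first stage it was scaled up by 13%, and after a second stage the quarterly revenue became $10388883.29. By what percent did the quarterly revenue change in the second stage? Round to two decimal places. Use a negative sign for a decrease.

21.00%

After the first stage: $7598100.85 × 1.13 = $8585853.9605.
Second-stage multiplier: $10388883.29 ÷ $8585853.9605 ≈ 1.21.
That is a change of 21.00%.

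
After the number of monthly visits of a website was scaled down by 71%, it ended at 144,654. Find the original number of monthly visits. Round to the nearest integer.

The overall multiplier applied was 0.29.
So the original number of monthly visits was 144,654 ÷ 0.29 ≈ 498,807.

498,807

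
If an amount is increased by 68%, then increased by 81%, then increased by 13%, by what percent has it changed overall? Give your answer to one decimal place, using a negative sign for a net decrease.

243.6%

The combined multiplier is 1.68 × 1.81 × 1.13 = 3.436104.
That corresponds to an increase of 243.6%.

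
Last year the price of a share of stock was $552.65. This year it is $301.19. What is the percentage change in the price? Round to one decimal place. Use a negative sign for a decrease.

Change: $301.19 − $552.65 = -$251.46.
Relative to the original: -$251.46 ÷ $552.65 ≈ -45.5%.

-45.5%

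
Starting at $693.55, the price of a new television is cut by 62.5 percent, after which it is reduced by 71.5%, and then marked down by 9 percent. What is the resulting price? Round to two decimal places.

$67.45

Apply the 62.5% decrease: $693.55 × 0.375 = $260.08125.
71.5% decrease: $260.08125 × 0.285 = $74.12315625.
Apply the 9% decrease: $74.12315625 × 0.91 = $67.4520721875 ≈ $67.45.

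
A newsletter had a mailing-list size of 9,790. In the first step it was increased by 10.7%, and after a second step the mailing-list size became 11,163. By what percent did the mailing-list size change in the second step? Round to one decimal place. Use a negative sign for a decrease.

3.0%

After the first step: 9,790 × 1.107 = 10837.53.
Second-step multiplier: 11,163 ÷ 10837.53 ≈ 1.03003.
That is a change of 3.0%.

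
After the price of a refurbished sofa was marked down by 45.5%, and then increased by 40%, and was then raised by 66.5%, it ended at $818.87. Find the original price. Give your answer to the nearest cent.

$644.58

The overall multiplier applied was 0.545 × 1.4 × 1.665 = 1.270395.
So the original price was $818.87 ÷ 1.270395 ≈ $644.58.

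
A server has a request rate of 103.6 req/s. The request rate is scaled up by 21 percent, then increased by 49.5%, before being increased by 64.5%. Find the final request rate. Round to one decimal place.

308.3 req/s

Each change multiplies by a factor: 1.21 × 1.495 × 1.645 = 2.97572275.
103.6 × 2.97572275 = 308.2848769 ≈ 308.3.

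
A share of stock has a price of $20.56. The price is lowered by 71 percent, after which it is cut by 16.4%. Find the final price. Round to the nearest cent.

$4.98

Each change multiplies by a factor: 0.29 × 0.836 = 0.24244.
$20.56 × 0.24244 = $4.9845664 ≈ $4.98.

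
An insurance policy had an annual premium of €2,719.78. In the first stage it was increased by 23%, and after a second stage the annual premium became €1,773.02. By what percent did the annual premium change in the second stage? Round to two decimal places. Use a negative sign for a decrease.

-47.00%

After the first stage: €2,719.78 × 1.23 = €3345.3294.
Second-stage multiplier: €1,773.02 ÷ €3345.3294 ≈ 0.529999.
That is a change of -47.00%.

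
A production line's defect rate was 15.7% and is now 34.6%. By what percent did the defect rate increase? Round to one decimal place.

The change is 34.6 − 15.7 = 18.9 percentage points.
Relative to the original 15.7%, that is 18.9 ÷ 15.7 ≈ 120.4%.
So the defect rate rose by 120.4%.

120.4%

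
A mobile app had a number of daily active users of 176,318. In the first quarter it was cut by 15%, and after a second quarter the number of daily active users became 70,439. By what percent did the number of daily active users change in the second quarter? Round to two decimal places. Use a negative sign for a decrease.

-53.00%

After the first quarter: 176,318 × 0.85 = 149870.3.
Second-quarter multiplier: 70,439 ÷ 149870.3 ≈ 0.47.
That is a change of -53.00%.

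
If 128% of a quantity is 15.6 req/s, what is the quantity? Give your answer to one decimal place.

12.2 req/s

15.6 req/s ÷ 1.28 ≈ 12.2 req/s.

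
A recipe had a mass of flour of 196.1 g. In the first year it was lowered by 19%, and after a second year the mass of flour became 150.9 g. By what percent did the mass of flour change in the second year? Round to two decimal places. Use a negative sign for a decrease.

After the first year: 196.1 × 0.81 = 158.841.
Second-year multiplier: 150.9 ÷ 158.841 ≈ 0.950007.
That is a change of -5.00%.

-5.00%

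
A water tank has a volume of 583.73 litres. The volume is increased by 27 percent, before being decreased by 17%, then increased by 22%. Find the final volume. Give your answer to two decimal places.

750.68 litres

Each change multiplies by a factor: 1.27 × 0.83 × 1.22 = 1.286002.
583.73 × 1.286002 = 750.67794746 ≈ 750.68.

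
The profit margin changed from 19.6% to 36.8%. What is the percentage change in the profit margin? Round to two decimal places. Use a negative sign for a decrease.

87.76%

The change is 36.8 − 19.6 = 17.2 percentage points.
Relative to the original 19.6%, that is 17.2 ÷ 19.6 ≈ 87.76%.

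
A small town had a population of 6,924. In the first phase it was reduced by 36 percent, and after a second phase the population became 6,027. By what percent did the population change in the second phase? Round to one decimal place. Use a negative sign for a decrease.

After the first phase: 6,924 × 0.64 = 4431.36.
Second-phase multiplier: 6,027 ÷ 4431.36 ≈ 1.36008.
That is a change of 36.0%.

36.0%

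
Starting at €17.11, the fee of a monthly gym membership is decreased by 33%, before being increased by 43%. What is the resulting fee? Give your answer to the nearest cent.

Each change multiplies by a factor: 0.67 × 1.43 = 0.9581.
€17.11 × 0.9581 = €16.393091 ≈ €16.39.

€16.39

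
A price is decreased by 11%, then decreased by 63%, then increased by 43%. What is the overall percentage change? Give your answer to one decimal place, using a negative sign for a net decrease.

-52.9%

An 11% decrease multiplies by 0.89.
Then a 63% decrease: 0.89 × 0.37 = 0.3293.
Then a 43% increase: 0.3293 × 1.43 = 0.470899.
Overall factor 0.470899, i.e. -52.9%.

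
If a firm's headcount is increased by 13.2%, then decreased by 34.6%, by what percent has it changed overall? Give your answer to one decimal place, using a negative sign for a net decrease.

-26.0%

The combined multiplier is 1.132 × 0.654 = 0.740328.
That corresponds to a decrease of 26.0%.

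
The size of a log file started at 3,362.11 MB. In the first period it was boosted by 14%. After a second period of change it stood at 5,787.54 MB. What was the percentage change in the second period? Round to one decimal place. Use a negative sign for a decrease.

51.0%

After the first period: 3,362.11 × 1.14 = 3832.8054.
Second-period multiplier: 5,787.54 ÷ 3832.8054 ≈ 1.51.
That is a change of 51.0%.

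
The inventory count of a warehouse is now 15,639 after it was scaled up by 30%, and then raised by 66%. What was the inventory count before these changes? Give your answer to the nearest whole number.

Undoing the 66% increase: 15,639 ÷ 1.66 ≈ 9421.084337.
Undoing the 30% increase: 9421.084337 ÷ 1.3 ≈ 7,247.

7,247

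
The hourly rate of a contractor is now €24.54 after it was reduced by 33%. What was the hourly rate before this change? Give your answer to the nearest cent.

The overall multiplier applied was 0.67.
So the original hourly rate was €24.54 ÷ 0.67 ≈ €36.63.

€36.63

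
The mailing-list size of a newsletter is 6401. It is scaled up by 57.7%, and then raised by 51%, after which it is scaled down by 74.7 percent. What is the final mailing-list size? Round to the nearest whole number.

Each change multiplies by a factor: 1.577 × 1.51 × 0.253 = 0.60246131.
6401 × 0.60246131 = 3856.35484531 ≈ 3856.

3856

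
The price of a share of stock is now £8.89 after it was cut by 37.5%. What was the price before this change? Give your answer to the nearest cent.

£14.22

The overall multiplier applied was 0.625.
So the original price was £8.89 ÷ 0.625 ≈ £14.22.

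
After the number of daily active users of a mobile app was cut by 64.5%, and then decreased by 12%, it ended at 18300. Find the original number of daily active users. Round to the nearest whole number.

58579

The overall multiplier applied was 0.355 × 0.88 = 0.3124.
So the original number of daily active users was 18300 ÷ 0.3124 ≈ 58579.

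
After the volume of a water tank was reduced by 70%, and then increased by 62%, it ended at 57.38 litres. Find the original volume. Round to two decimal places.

Undoing the 62% increase: 57.38 ÷ 1.62 ≈ 35.419753.
Undoing the 70% decrease: 35.419753 ÷ 0.3 ≈ 118.07 litres.

118.07 litres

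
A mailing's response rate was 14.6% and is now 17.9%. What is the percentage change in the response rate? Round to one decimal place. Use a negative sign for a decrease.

The change is 17.9 − 14.6 = 3.3 percentage points.
Relative to the original 14.6%, that is 3.3 ÷ 14.6 ≈ 22.6%.

22.6%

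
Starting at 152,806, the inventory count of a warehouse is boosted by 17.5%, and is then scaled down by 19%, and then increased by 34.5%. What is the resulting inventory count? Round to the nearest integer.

195,608

Each change multiplies by a factor: 1.175 × 0.81 × 1.345 = 1.28010375.
152,806 × 1.28010375 = 195607.5336225 ≈ 195,608.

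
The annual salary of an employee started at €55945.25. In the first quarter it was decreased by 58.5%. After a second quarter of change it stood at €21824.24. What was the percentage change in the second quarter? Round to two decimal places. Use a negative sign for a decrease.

After the first quarter: €55945.25 × 0.415 = €23217.27875.
Second-quarter multiplier: €21824.24 ÷ €23217.27875 ≈ 0.94.
That is a change of -6.00%.

-6.00%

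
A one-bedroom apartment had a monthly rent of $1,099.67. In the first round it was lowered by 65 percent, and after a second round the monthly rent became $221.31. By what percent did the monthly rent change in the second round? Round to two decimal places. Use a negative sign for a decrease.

-42.50%

After the first round: $1,099.67 × 0.35 = $384.8845.
Second-round multiplier: $221.31 ÷ $384.8845 ≈ 0.575004.
That is a change of -42.50%.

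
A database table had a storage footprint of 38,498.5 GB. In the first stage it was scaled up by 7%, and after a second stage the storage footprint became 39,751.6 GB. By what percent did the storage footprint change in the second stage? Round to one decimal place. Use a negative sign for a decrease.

-3.5%

After the first stage: 38,498.5 × 1.07 = 41193.395.
Second-stage multiplier: 39,751.6 ÷ 41193.395 ≈ 0.965.
That is a change of -3.5%.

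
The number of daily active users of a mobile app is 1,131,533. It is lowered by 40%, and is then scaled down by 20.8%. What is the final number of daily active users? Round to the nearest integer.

537,704

40% decrease: 1,131,533 × 0.6 = 678919.8.
Apply the 20.8% decrease: 678919.8 × 0.792 = 537704.4816 ≈ 537,704.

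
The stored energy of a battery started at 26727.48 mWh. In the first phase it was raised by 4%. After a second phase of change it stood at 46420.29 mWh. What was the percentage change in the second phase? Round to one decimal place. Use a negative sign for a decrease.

After the first phase: 26727.48 × 1.04 = 27796.5792.
Second-phase multiplier: 46420.29 ÷ 27796.5792 ≈ 1.67.
That is a change of 67.0%.

67.0%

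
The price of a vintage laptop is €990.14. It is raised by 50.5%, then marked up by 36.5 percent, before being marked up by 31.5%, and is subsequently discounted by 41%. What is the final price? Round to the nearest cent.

After the 50.5% increase: €990.14 × 1.505 = €1490.1607.
36.5% increase: €1490.1607 × 1.365 = €2034.0693555.
After the 31.5% increase: €2034.0693555 × 1.315 = €2674.8012024825.
Apply the 41% decrease: €2674.8012024825 × 0.59 = €1578.132709464675 ≈ €1578.13.

€1578.13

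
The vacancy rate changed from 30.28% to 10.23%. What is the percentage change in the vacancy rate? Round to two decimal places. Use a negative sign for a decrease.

The change is 10.23 − 30.28 = -20.05 percentage points.
Relative to the original 30.28%, that is -20.05 ÷ 30.28 ≈ -66.22%.

-66.22%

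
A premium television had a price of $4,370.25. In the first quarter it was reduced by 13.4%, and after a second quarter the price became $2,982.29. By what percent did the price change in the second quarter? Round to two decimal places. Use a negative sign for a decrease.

-21.20%

After the first quarter: $4,370.25 × 0.866 = $3784.6365.
Second-quarter multiplier: $2,982.29 ÷ $3784.6365 ≈ 0.787999.
That is a change of -21.20%.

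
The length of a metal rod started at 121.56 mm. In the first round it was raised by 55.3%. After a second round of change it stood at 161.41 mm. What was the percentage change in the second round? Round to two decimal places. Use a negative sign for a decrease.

-14.50%

After the first round: 121.56 × 1.553 = 188.78268.
Second-round multiplier: 161.41 ÷ 188.78268 ≈ 0.855004.
That is a change of -14.50%.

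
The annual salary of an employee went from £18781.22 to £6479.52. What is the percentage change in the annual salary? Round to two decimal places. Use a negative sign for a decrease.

-65.50%

Change: £6479.52 − £18781.22 = -£12301.70.
Relative to the original: -£12301.70 ÷ £18781.22 ≈ -65.50%.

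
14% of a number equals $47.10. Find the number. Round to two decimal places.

$336.43

$47.10 ÷ 0.14 ≈ $336.43.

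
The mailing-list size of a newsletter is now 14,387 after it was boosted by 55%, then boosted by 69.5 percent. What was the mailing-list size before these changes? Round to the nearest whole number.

The overall multiplier applied was 1.55 × 1.695 = 2.62725.
So the original mailing-list size was 14,387 ÷ 2.62725 ≈ 5,476.

5,476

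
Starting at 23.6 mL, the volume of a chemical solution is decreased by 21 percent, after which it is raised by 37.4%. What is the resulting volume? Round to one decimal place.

25.6 mL

After the 21% decrease: 23.6 × 0.79 = 18.644.
Apply the 37.4% increase: 18.644 × 1.374 = 25.616856 ≈ 25.6.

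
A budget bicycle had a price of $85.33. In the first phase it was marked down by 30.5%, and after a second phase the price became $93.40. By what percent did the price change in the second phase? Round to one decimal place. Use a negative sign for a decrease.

After the first phase: $85.33 × 0.695 = $59.30435.
Second-phase multiplier: $93.40 ÷ $59.30435 ≈ 1.57493.
That is a change of 57.5%.

57.5%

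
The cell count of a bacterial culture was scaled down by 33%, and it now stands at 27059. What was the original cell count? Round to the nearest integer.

40387

The overall multiplier applied was 0.67.
So the original cell count was 27059 ÷ 0.67 ≈ 40387.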